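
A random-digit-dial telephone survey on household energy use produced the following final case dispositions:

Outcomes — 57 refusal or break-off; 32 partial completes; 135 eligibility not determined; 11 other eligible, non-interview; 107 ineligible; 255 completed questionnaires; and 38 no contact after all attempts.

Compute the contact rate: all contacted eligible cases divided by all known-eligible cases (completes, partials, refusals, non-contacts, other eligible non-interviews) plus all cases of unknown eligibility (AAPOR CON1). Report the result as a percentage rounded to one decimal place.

67.2%

Num = 255 + 32 + 57 + 11 = 355
Denominator = 255 + 32 + 57 + 38 + 11 + 135 = 528
CON1 = 355 / 528 = 0.6723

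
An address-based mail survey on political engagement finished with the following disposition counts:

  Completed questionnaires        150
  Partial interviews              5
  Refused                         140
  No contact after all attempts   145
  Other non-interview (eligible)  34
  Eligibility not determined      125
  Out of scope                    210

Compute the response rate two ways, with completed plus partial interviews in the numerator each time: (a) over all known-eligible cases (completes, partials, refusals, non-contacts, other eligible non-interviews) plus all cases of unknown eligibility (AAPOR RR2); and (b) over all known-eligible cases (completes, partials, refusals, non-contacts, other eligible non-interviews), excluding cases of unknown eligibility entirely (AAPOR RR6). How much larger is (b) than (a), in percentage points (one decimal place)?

Numerator = 150 + 5 = 155
Denom = 150 + 5 + 140 + 145 + 34 + 125 = 599
RR2 = 155 / 599 = 0.2588
Denom = 150 + 5 + 140 + 145 + 34 = 474
RR6 = 155 / 474 = 0.3270
Difference = 32.70 − 25.88 = 6.82 percentage points

6.8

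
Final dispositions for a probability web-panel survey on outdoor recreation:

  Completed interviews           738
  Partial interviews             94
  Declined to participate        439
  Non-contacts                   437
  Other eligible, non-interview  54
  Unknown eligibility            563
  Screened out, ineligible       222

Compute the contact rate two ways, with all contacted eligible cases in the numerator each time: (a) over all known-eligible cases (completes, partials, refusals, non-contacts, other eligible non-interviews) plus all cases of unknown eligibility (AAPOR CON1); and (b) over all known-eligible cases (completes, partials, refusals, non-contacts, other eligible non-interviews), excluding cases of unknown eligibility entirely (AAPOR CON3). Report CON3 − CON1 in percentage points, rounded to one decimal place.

Numerator → 738 + 94 + 439 + 54 = 1325
Denom → 738 + 94 + 439 + 437 + 54 + 563 = 2325
CON1 = 1325 / 2325 = 0.5699
Denom → 738 + 94 + 439 + 437 + 54 = 1762
CON3 = 1325 / 1762 = 0.7520
Difference = 75.20 − 56.99 = 18.21 percentage points

18.2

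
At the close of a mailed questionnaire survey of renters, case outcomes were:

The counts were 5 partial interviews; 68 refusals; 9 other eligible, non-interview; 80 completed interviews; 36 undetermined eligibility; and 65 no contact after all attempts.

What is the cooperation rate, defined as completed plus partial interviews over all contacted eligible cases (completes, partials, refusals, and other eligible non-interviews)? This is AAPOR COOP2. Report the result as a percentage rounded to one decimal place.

Numerator → 80 + 5 = 85
Denom → 80 + 5 + 68 + 9 = 162
COOP2 = 85 / 162 = 0.5247

52.5%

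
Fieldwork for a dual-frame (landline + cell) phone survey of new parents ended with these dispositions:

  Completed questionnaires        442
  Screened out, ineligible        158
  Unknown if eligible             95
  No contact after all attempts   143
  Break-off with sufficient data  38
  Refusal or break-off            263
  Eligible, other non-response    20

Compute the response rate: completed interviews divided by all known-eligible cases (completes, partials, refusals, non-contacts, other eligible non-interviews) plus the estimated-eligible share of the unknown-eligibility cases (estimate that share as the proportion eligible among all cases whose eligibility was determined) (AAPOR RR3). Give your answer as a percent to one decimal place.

Num = 442
Eligible (known) = 442 + 38 + 263 + 143 + 20 = 906
e = 906 / (906 + 158) = 906 / 1064 = 0.8515
Estimated eligible among unknowns = 0.8515 × 95 = 80.89
Denominator = 906 + 80.89 = 986.89
RR3 = 442 / 986.89 = 0.4479

44.8%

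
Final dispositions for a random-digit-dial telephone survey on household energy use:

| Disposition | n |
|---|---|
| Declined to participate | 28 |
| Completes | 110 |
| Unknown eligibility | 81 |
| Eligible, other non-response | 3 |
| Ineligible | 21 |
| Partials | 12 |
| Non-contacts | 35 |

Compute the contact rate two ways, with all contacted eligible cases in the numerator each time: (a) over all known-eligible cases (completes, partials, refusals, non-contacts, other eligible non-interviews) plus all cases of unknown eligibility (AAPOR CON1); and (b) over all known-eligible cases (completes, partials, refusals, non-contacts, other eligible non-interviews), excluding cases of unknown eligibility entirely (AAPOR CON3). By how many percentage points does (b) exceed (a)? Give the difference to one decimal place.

Num → 110 + 12 + 28 + 3 = 153
Denom → 110 + 12 + 28 + 35 + 3 + 81 = 269
CON1 = 153 / 269 = 0.5688
Denom → 110 + 12 + 28 + 35 + 3 = 188
CON3 = 153 / 188 = 0.8138
Difference = 81.38 − 56.88 = 24.50 percentage points

24.5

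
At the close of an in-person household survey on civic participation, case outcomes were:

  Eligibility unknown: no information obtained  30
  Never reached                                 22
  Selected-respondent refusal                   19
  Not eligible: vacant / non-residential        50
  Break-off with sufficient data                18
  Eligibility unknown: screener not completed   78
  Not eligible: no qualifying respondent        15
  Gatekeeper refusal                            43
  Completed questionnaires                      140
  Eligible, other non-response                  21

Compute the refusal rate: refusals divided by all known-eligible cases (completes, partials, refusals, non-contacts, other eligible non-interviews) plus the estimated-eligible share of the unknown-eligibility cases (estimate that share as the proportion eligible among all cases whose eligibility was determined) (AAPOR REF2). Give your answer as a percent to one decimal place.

Refusals = 43 + 19 = 62
Eligibility not determined = 78 + 30 = 108
Ineligible = 15 + 50 = 65
Numerator → 62
Eligible (known) → 140 + 18 + 62 + 22 + 21 = 263
e = 263 / (263 + 65) = 263 / 328 = 0.8018
e × U → 0.8018 × 108 = 86.59
Base → 263 + 86.59 = 349.59
REF2 = 62 / 349.59 = 0.1774

17.7%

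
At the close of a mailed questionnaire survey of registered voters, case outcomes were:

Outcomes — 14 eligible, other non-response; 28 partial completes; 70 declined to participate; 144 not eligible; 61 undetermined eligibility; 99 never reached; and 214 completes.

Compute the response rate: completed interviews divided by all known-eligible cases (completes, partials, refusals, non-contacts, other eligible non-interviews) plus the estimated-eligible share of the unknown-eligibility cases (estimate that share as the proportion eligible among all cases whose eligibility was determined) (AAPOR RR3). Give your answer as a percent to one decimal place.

Numerator = 214
Determined eligible = 214 + 28 + 70 + 99 + 14 = 425
e = 425 / (425 + 144) = 425 / 569 = 0.7469
e × U = 0.7469 × 61 = 45.56
Base = 425 + 45.56 = 470.56
RR3 = 214 / 470.56 = 0.4548

45.5%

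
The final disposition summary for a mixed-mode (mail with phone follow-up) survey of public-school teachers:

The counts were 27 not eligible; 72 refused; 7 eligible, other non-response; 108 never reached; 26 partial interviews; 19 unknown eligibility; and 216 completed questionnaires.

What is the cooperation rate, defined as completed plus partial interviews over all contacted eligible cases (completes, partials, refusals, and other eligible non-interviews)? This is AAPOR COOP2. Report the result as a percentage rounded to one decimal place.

75.4%

Num: 216 + 26 = 242
Denom: 216 + 26 + 72 + 7 = 321
COOP2 = 242 / 321 = 0.7539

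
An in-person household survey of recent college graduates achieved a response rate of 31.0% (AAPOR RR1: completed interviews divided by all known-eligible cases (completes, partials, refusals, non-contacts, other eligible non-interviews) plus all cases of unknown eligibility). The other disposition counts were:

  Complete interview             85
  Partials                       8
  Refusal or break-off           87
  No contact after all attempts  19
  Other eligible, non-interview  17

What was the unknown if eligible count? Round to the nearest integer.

58

RR1 = 85 / D = 0.310
D = 85 / 0.310 = 274.2
Rest of base = 216
unknown if eligible = 274.2 − 216 ≈ 58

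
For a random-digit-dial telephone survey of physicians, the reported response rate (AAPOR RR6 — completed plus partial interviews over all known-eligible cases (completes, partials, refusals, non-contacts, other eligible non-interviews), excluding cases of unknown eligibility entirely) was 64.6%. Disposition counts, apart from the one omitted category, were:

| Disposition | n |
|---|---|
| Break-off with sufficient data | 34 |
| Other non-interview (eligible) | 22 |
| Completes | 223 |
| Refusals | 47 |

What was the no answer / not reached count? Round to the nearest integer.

Top = 223 + 34 = 257
RR6 = 257 / D = 0.646
D = 257 / 0.646 = 397.8
Remaining denominator categories sum to 326
no answer / not reached = 397.8 − 326 ≈ 72

72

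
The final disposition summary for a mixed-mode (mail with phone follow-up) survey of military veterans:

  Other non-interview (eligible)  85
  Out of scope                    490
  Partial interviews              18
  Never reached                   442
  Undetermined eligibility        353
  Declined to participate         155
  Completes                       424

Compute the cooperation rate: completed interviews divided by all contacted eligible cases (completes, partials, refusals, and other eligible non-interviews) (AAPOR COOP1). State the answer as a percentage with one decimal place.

62.2%

Num: 424
Denom: 424 + 18 + 155 + 85 = 682
COOP1 = 424 / 682 = 0.6217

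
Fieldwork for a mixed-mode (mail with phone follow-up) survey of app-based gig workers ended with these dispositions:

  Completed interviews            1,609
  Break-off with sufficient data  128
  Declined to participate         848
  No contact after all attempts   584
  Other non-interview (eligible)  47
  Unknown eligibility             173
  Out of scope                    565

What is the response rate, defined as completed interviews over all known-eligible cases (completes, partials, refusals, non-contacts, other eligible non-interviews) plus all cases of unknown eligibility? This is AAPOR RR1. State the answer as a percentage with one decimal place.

Top = 1609
Denominator = 1609 + 128 + 848 + 584 + 47 + 173 = 3389
RR1 = 1609 / 3389 = 0.4748

47.5%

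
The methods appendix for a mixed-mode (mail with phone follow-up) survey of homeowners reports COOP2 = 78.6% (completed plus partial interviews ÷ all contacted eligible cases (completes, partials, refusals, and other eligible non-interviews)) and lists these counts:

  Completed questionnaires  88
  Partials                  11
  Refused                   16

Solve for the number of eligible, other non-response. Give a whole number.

Num → 88 + 11 = 99
COOP2 = 99 / D = 0.786
D = 99 / 0.786 = 126.0
Rest of base = 115
eligible, other non-response = 126.0 − 115 ≈ 11

11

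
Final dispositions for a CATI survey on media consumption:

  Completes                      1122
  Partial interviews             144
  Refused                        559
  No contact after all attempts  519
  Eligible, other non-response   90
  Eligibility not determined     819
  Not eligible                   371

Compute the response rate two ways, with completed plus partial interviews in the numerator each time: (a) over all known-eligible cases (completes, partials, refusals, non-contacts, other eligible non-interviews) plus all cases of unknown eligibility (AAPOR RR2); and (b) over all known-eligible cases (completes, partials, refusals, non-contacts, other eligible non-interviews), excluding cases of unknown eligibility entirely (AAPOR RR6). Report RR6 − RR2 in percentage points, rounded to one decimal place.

Num: 1122 + 144 = 1266
Base: 1122 + 144 + 559 + 519 + 90 + 819 = 3253
RR2 = 1266 / 3253 = 0.3892
Base: 1122 + 144 + 559 + 519 + 90 = 2434
RR6 = 1266 / 2434 = 0.5201
Difference = 52.01 − 38.92 = 13.09 percentage points

13.1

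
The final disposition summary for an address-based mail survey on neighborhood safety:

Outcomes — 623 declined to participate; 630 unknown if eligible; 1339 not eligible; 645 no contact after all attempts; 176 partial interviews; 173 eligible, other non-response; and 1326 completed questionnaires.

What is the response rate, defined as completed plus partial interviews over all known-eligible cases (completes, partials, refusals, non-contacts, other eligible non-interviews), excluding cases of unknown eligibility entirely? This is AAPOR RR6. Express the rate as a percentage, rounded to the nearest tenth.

Top → 1326 + 176 = 1502
Base → 1326 + 176 + 623 + 645 + 173 = 2943
RR6 = 1502 / 2943 = 0.5104

51.0%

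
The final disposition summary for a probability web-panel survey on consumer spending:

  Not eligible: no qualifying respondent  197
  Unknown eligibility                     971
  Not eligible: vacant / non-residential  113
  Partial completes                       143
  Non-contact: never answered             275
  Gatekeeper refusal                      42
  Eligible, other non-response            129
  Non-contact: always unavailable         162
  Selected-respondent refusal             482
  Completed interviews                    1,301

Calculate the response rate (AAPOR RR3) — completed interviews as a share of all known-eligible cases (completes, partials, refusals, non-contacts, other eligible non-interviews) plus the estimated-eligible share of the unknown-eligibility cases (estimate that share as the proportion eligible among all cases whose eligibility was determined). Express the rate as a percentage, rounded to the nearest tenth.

38.3%

Refused = 42 + 482 = 524
Non-contacts = 275 + 162 = 437
Ineligible = 197 + 113 = 310
Num → 1301
Known eligible → 1301 + 143 + 524 + 437 + 129 = 2534
e = 2534 / (2534 + 310) = 2534 / 2844 = 0.8910
e × U → 0.8910 × 971 = 865.16
Base → 2534 + 865.16 = 3399.16
RR3 = 1301 / 3399.16 = 0.3827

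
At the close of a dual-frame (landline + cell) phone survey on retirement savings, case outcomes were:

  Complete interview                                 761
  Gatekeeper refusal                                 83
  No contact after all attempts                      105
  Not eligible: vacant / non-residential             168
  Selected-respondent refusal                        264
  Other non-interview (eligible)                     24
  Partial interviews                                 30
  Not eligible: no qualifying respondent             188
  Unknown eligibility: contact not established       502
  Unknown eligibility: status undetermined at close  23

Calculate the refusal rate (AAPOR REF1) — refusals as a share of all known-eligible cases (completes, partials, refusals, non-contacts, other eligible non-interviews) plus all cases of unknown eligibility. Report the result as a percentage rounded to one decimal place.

19.4%

Refused = 83 + 264 = 347
Eligibility not determined = 502 + 23 = 525
Not eligible = 188 + 168 = 356
Numerator: 347
Base: 761 + 30 + 347 + 105 + 24 + 525 = 1792
REF1 = 347 / 1792 = 0.1936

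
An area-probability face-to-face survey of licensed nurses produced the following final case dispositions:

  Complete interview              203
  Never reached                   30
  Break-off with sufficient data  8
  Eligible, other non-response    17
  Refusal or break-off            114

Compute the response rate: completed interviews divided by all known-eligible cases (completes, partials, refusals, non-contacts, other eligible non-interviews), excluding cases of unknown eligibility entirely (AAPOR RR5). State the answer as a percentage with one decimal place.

Num: 203
Denominator: 203 + 8 + 114 + 30 + 17 = 372
RR5 = 203 / 372 = 0.5457

54.6%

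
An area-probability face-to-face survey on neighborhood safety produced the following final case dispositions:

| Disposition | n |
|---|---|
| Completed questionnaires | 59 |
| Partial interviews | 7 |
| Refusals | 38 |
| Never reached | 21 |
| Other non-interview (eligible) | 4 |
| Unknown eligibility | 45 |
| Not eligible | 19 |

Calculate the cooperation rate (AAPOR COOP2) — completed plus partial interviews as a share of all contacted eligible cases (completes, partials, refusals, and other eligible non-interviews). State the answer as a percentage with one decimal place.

61.1%

Num: 59 + 7 = 66
Denominator: 59 + 7 + 38 + 4 = 108
COOP2 = 66 / 108 = 0.6111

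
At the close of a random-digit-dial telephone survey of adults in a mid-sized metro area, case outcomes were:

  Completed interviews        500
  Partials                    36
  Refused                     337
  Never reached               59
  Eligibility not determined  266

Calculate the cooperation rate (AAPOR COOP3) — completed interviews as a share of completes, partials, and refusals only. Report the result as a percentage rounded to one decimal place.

57.3%

Top = 500
Denominator = 500 + 36 + 337 = 873
COOP3 = 500 / 873 = 0.5727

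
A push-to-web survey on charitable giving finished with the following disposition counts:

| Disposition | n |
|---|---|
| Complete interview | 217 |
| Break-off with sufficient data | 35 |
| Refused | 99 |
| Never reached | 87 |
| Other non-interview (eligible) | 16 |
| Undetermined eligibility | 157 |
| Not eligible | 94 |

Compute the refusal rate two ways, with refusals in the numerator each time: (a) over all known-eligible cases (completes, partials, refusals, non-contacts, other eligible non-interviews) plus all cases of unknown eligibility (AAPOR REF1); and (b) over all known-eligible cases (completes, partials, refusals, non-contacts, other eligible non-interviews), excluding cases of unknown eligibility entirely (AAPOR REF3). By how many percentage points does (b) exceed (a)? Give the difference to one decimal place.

5.6

Top: 99
Denom: 217 + 35 + 99 + 87 + 16 + 157 = 611
REF1 = 99 / 611 = 0.1620
Denom: 217 + 35 + 99 + 87 + 16 = 454
REF3 = 99 / 454 = 0.2181
Difference = 21.81 − 16.20 = 5.61 percentage points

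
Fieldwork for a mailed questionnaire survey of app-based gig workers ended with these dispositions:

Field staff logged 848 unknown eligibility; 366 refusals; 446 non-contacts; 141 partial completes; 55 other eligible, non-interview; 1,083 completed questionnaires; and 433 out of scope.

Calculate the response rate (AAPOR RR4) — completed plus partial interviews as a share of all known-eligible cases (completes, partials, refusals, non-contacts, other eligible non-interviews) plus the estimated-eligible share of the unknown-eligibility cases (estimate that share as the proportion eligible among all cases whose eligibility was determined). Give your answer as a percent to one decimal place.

43.8%

Num: 1083 + 141 = 1224
Known eligible: 1083 + 141 + 366 + 446 + 55 = 2091
e = 2091 / (2091 + 433) = 2091 / 2524 = 0.8284
Eligible share of unknowns: 0.8284 × 848 = 702.48
Base: 2091 + 702.48 = 2793.48
RR4 = 1224 / 2793.48 = 0.4382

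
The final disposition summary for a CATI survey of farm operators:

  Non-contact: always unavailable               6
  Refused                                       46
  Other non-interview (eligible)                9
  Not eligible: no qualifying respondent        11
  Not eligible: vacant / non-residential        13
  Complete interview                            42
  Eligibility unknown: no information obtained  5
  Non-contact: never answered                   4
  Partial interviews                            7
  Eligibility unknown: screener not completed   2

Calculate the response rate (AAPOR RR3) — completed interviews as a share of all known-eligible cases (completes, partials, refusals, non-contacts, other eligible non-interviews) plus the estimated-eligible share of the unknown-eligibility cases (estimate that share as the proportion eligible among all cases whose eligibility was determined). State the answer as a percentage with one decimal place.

35.1%

Non-contacts = 4 + 6 = 10
Unknown eligibility = 2 + 5 = 7
Ineligible = 11 + 13 = 24
Num: 42
Eligible (known): 42 + 7 + 46 + 10 + 9 = 114
e = 114 / (114 + 24) = 114 / 138 = 0.8261
Eligible share of unknowns: 0.8261 × 7 = 5.78
Denominator: 114 + 5.78 = 119.78
RR3 = 42 / 119.78 = 0.3506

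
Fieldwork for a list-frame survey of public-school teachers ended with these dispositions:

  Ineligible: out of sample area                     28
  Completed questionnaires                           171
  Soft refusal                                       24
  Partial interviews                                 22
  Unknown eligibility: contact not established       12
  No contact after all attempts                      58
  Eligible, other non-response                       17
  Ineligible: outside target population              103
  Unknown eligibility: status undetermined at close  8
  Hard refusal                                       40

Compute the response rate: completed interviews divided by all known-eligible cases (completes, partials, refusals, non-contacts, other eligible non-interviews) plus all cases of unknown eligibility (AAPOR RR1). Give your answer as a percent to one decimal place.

48.6%

Refusal or break-off = 40 + 24 = 64
Eligibility not determined = 12 + 8 = 20
Screened out, ineligible = 103 + 28 = 131
Numerator = 171
Denom = 171 + 22 + 64 + 58 + 17 + 20 = 352
RR1 = 171 / 352 = 0.4858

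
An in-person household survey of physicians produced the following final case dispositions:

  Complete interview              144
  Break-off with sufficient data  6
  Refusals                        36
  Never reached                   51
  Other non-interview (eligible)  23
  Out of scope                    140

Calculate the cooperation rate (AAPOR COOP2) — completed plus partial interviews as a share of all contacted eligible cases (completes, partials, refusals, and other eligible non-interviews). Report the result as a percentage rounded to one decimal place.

Num: 144 + 6 = 150
Base: 144 + 6 + 36 + 23 = 209
COOP2 = 150 / 209 = 0.7177

71.8%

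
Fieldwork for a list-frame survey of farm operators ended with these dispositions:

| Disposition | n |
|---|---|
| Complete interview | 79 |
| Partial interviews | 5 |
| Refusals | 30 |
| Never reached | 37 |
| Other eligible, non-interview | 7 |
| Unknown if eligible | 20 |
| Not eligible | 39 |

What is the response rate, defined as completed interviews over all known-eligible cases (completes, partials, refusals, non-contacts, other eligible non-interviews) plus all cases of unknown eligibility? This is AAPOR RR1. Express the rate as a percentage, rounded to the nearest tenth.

Numerator: 79
Base: 79 + 5 + 30 + 37 + 7 + 20 = 178
RR1 = 79 / 178 = 0.4438

44.4%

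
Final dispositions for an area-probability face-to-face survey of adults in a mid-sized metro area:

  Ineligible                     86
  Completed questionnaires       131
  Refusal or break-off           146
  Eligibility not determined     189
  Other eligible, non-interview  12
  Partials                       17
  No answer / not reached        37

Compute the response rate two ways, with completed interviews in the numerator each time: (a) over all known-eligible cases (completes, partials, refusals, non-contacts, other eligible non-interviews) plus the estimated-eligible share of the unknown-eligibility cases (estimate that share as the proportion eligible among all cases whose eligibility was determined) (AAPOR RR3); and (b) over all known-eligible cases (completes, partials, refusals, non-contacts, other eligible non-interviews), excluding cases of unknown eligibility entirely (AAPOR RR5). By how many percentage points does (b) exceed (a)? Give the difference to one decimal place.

11.7

Num = 131
Known eligible = 131 + 17 + 146 + 37 + 12 = 343
e = 343 / (343 + 86) = 343 / 429 = 0.7995
Estimated eligible among unknowns = 0.7995 × 189 = 151.11
Denom = 343 + 151.11 = 494.11
RR3 = 131 / 494.11 = 0.2651
Denom = 131 + 17 + 146 + 37 + 12 = 343
RR5 = 131 / 343 = 0.3819
Difference = 38.19 − 26.51 = 11.68 percentage points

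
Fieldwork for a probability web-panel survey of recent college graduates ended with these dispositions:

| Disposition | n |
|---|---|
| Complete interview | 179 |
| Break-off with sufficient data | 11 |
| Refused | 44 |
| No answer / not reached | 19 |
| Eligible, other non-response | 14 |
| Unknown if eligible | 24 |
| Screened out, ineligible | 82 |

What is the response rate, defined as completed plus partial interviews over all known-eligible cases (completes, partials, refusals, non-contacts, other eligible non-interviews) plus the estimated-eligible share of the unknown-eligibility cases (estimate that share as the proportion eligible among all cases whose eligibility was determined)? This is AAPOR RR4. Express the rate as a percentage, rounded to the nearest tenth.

66.6%

Numerator = 179 + 11 = 190
Eligible (known) = 179 + 11 + 44 + 19 + 14 = 267
e = 267 / (267 + 82) = 267 / 349 = 0.7650
Estimated eligible among unknowns = 0.7650 × 24 = 18.36
Base = 267 + 18.36 = 285.36
RR4 = 190 / 285.36 = 0.6658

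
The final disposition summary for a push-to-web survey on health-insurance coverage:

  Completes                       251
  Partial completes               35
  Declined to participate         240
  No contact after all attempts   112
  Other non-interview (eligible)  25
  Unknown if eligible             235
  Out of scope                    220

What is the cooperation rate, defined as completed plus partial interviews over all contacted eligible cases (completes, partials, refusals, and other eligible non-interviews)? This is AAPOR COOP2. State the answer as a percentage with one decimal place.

51.9%

Num = 251 + 35 = 286
Denominator = 251 + 35 + 240 + 25 = 551
COOP2 = 286 / 551 = 0.5191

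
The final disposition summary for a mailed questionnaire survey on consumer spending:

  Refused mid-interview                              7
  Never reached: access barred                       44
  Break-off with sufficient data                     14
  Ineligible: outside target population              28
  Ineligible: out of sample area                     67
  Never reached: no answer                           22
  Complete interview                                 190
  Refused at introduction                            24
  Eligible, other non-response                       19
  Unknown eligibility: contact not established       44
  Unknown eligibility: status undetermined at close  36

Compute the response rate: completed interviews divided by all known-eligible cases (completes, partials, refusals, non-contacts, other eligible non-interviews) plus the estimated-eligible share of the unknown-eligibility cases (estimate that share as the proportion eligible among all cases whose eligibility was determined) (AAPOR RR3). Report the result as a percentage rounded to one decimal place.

49.8%

Refusals = 24 + 7 = 31
Never reached = 22 + 44 = 66
Unknown eligibility = 44 + 36 = 80
Ineligible = 28 + 67 = 95
Top: 190
Determined eligible: 190 + 14 + 31 + 66 + 19 = 320
e = 320 / (320 + 95) = 320 / 415 = 0.7711
e × U: 0.7711 × 80 = 61.69
Base: 320 + 61.69 = 381.69
RR3 = 190 / 381.69 = 0.4978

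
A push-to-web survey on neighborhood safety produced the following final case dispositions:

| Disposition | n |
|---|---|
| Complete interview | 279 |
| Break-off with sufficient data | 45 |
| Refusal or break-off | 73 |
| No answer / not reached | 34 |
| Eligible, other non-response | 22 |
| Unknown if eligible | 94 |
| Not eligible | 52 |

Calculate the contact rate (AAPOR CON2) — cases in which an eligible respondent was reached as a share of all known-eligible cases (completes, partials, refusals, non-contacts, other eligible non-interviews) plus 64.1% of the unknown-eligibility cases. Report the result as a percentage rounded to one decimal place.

Num → 279 + 45 + 73 + 22 = 419
Known eligible → 279 + 45 + 73 + 34 + 22 = 453
e × U → 0.6410 × 94 = 60.25
Denom → 453 + 60.25 = 513.25
CON2 = 419 / 513.25 = 0.8164

81.6%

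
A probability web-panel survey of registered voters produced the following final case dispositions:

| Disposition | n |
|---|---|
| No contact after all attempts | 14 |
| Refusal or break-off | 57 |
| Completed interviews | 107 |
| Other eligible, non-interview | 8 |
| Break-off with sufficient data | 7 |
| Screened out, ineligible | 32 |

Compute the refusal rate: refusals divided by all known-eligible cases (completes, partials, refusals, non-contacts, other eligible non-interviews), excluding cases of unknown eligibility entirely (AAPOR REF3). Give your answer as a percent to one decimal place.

Num → 57
Denominator → 107 + 7 + 57 + 14 + 8 = 193
REF3 = 57 / 193 = 0.2953

29.5%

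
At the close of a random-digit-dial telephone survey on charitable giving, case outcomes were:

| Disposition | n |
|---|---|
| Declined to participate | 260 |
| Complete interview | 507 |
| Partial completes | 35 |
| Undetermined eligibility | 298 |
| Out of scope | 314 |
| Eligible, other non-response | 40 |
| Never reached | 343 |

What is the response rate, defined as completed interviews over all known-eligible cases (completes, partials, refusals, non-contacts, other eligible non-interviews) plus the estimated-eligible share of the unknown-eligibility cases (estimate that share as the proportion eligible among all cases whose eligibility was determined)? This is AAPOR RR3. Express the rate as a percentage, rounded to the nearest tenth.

Num: 507
Determined eligible: 507 + 35 + 260 + 343 + 40 = 1185
e = 1185 / (1185 + 314) = 1185 / 1499 = 0.7905
e × U: 0.7905 × 298 = 235.57
Base: 1185 + 235.57 = 1420.57
RR3 = 507 / 1420.57 = 0.3569

35.7%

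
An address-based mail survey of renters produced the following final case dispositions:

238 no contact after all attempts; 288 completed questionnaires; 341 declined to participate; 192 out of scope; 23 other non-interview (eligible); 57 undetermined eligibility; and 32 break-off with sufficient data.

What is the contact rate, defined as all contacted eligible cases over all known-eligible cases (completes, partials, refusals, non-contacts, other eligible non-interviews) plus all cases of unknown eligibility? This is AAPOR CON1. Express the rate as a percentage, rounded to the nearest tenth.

69.9%

Numerator: 288 + 32 + 341 + 23 = 684
Denominator: 288 + 32 + 341 + 238 + 23 + 57 = 979
CON1 = 684 / 979 = 0.6987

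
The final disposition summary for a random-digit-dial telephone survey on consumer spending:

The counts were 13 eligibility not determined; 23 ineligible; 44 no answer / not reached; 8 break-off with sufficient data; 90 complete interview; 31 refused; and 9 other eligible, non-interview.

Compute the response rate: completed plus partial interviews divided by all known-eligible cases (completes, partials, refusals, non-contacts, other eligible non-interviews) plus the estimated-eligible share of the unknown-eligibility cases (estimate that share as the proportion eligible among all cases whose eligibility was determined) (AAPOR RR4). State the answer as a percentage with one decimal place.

50.6%

Numerator = 90 + 8 = 98
Known eligible = 90 + 8 + 31 + 44 + 9 = 182
e = 182 / (182 + 23) = 182 / 205 = 0.8878
e × U = 0.8878 × 13 = 11.54
Denom = 182 + 11.54 = 193.54
RR4 = 98 / 193.54 = 0.5064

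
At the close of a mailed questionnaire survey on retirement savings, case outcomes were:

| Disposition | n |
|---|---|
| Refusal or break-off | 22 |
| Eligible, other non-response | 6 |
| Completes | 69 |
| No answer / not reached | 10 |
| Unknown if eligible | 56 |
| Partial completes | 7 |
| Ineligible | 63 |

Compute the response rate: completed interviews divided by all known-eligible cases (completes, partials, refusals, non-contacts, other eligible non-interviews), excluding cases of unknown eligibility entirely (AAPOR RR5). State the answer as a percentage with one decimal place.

60.5%

Top: 69
Denominator: 69 + 7 + 22 + 10 + 6 = 114
RR5 = 69 / 114 = 0.6053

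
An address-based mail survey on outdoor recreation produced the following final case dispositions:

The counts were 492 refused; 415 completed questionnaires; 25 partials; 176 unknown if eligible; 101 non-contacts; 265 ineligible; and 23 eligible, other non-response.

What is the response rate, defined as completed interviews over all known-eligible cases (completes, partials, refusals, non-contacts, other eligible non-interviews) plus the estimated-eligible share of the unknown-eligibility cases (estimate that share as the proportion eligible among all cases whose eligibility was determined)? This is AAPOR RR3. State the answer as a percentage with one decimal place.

Top → 415
Known eligible → 415 + 25 + 492 + 101 + 23 = 1056
e = 1056 / (1056 + 265) = 1056 / 1321 = 0.7994
Estimated eligible among unknowns → 0.7994 × 176 = 140.69
Denom → 1056 + 140.69 = 1196.69
RR3 = 415 / 1196.69 = 0.3468

34.7%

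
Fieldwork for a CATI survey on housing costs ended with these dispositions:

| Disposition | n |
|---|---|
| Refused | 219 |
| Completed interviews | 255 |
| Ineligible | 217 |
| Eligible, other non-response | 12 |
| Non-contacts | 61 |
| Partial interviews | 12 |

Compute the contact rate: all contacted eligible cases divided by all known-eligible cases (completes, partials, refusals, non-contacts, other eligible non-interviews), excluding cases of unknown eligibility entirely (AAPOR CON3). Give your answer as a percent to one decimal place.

Top = 255 + 12 + 219 + 12 = 498
Base = 255 + 12 + 219 + 61 + 12 = 559
CON3 = 498 / 559 = 0.8909

89.1%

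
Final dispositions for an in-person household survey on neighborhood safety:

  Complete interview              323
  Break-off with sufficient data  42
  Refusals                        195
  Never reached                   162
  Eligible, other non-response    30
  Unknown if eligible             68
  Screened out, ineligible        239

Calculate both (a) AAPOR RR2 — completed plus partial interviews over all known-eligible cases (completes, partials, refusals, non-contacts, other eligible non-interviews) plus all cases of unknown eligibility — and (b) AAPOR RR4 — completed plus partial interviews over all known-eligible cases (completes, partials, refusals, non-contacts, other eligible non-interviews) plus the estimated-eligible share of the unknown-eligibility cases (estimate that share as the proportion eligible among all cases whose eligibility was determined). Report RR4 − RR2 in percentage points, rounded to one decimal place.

0.9

Num: 323 + 42 = 365
Denominator: 323 + 42 + 195 + 162 + 30 + 68 = 820
RR2 = 365 / 820 = 0.4451
Eligible (known): 323 + 42 + 195 + 162 + 30 = 752
e = 752 / (752 + 239) = 752 / 991 = 0.7588
Estimated eligible among unknowns: 0.7588 × 68 = 51.60
Denominator: 752 + 51.60 = 803.60
RR4 = 365 / 803.60 = 0.4542
Difference = 45.42 − 44.51 = 0.91 percentage points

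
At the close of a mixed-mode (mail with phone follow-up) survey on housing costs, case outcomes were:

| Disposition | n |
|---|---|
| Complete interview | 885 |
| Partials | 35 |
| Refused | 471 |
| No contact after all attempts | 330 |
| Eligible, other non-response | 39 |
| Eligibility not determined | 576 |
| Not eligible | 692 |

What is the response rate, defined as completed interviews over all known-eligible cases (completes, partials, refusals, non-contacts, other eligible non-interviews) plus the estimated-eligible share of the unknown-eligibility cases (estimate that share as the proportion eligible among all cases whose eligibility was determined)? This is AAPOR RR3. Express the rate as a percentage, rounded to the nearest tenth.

40.7%

Numerator: 885
Known eligible: 885 + 35 + 471 + 330 + 39 = 1760
e = 1760 / (1760 + 692) = 1760 / 2452 = 0.7178
Estimated eligible among unknowns: 0.7178 × 576 = 413.45
Denominator: 1760 + 413.45 = 2173.45
RR3 = 885 / 2173.45 = 0.4072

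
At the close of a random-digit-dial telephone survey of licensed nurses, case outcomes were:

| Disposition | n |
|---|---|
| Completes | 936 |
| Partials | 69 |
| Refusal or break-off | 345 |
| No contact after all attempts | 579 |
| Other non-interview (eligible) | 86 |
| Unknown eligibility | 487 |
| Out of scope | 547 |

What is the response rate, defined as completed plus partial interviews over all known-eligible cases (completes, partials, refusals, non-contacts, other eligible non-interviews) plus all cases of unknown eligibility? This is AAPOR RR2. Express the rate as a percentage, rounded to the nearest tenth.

Top = 936 + 69 = 1005
Base = 936 + 69 + 345 + 579 + 86 + 487 = 2502
RR2 = 1005 / 2502 = 0.4017

40.2%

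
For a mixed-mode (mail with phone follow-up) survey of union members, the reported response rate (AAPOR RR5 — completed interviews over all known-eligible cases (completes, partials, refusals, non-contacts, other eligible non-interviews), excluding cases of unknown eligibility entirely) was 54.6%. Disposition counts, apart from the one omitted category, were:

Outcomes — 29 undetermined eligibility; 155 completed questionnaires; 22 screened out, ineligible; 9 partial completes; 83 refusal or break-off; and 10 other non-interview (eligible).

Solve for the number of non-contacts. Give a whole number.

27

RR5 = 155 / D = 0.546
D = 155 / 0.546 = 283.9
Rest of base = 257
non-contacts = 283.9 − 257 ≈ 27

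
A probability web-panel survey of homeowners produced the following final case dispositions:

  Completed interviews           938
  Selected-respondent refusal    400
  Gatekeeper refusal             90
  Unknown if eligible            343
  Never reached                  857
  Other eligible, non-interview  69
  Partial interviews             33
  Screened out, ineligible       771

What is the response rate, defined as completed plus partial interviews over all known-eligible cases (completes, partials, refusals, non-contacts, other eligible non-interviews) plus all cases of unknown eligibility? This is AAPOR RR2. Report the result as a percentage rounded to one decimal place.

Refusals = 90 + 400 = 490
Numerator: 938 + 33 = 971
Denom: 938 + 33 + 490 + 857 + 69 + 343 = 2730
RR2 = 971 / 2730 = 0.3557

35.6%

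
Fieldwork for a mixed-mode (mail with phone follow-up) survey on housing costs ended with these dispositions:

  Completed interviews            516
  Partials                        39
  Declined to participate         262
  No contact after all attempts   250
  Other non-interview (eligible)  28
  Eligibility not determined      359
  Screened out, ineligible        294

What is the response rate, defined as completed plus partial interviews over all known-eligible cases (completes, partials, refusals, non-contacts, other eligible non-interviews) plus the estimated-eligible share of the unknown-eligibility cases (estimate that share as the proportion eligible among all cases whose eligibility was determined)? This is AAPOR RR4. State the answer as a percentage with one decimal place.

40.3%

Top → 516 + 39 = 555
Eligible (known) → 516 + 39 + 262 + 250 + 28 = 1095
e = 1095 / (1095 + 294) = 1095 / 1389 = 0.7883
Eligible share of unknowns → 0.7883 × 359 = 283.00
Denom → 1095 + 283.00 = 1378.00
RR4 = 555 / 1378.00 = 0.4028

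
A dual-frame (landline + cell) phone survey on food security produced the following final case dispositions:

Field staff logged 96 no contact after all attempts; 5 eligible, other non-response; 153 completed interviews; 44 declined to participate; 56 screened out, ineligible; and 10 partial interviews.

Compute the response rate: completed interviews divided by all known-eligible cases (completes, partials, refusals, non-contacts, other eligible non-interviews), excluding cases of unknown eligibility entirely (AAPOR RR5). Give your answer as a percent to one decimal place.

49.7%

Top = 153
Denom = 153 + 10 + 44 + 96 + 5 = 308
RR5 = 153 / 308 = 0.4968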